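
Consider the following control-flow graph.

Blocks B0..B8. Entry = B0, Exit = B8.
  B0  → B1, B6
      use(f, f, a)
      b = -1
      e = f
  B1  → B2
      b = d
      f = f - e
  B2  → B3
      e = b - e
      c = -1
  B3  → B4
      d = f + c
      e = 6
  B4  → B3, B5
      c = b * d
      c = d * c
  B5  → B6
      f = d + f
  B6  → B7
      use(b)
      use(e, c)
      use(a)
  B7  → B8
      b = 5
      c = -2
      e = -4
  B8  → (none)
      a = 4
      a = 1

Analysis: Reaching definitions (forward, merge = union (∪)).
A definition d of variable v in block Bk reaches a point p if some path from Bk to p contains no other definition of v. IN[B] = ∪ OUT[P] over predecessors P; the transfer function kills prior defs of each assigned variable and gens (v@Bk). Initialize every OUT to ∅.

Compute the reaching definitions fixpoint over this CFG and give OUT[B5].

Fixpoint table:
  B0:  IN={}  OUT={b@B0, e@B0}
  B1:  IN={b@B0, e@B0}  OUT={b@B1, e@B0, f@B1}
  B2:  IN={b@B1, e@B0, f@B1}  OUT={b@B1, c@B2, e@B2, f@B1}
  B3:  IN={b@B1, c@B2, c@B4, d@B3, e@B2, e@B3, f@B1}  OUT={b@B1, c@B2, c@B4, d@B3, e@B3, f@B1}
  B4:  IN={b@B1, c@B2, c@B4, d@B3, e@B3, f@B1}  OUT={b@B1, c@B4, d@B3, e@B3, f@B1}
  B5:  IN={b@B1, c@B4, d@B3, e@B3, f@B1}  OUT={b@B1, c@B4, d@B3, e@B3, f@B5}
  B6:  IN={b@B0, b@B1, c@B4, d@B3, e@B0, e@B3, f@B5}  OUT={b@B0, b@B1, c@B4, d@B3, e@B0, e@B3, f@B5}
  B7:  IN={b@B0, b@B1, c@B4, d@B3, e@B0, e@B3, f@B5}  OUT={b@B7, c@B7, d@B3, e@B7, f@B5}
  B8:  IN={b@B7, c@B7, d@B3, e@B7, f@B5}  OUT={a@B8, b@B7, c@B7, d@B3, e@B7, f@B5}

Merge at B5: IN[B5] = OUT[B4] = {b@B1, c@B4, d@B3, e@B3, f@B1}
Applying B5's transfer function to that IN value gives OUT[B5] (row B5 above).

Answer: {b@B1, c@B4, d@B3, e@B3, f@B5}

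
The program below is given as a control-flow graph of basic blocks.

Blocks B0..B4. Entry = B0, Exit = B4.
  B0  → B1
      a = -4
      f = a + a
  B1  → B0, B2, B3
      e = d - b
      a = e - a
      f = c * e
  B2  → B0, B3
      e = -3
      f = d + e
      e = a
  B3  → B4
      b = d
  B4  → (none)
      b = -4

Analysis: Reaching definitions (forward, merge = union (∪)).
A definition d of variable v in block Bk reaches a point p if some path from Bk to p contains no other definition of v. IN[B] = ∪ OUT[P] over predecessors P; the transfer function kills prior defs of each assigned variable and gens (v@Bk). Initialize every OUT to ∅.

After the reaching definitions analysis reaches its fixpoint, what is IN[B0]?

Answer: {a@B1, e@B1, e@B2, f@B1, f@B2}

Working:
Converged values:
  B0:  IN={a@B1, e@B1, e@B2, f@B1, f@B2}  OUT={a@B0, e@B1, e@B2, f@B0}
  B1:  IN={a@B0, e@B1, e@B2, f@B0}  OUT={a@B1, e@B1, f@B1}
  B2:  IN={a@B1, e@B1, f@B1}  OUT={a@B1, e@B2, f@B2}
  B3:  IN={a@B1, e@B1, e@B2, f@B1, f@B2}  OUT={a@B1, b@B3, e@B1, e@B2, f@B1, f@B2}
  B4:  IN={a@B1, b@B3, e@B1, e@B2, f@B1, f@B2}  OUT={a@B1, b@B4, e@B1, e@B2, f@B1, f@B2}

Merge at B0 (entry node, so the boundary value {} is joined with the incoming edge(s)): IN[B0] = {} ⊔ OUT[B1] ⊔ OUT[B2] = {a@B1, e@B1, e@B2, f@B1, f@B2}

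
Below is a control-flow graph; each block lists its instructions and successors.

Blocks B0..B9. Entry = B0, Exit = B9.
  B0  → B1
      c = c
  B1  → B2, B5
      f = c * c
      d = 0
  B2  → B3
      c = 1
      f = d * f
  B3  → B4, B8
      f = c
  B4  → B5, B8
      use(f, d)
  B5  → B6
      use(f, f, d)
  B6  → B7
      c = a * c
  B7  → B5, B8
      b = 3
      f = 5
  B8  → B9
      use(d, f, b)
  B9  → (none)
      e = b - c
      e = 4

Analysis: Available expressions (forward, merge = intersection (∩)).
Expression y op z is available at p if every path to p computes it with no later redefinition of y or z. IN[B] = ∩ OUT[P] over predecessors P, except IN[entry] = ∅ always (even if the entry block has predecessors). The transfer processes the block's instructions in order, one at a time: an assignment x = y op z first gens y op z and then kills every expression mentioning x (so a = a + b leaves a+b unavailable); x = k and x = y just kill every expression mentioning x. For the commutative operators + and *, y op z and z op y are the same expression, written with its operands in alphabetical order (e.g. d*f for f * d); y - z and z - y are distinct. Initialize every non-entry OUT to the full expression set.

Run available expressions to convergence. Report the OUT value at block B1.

Answer: {c*c}

Trace:
Converged values:
  B0:  IN={}  OUT={}
  B1:  IN={}  OUT={c*c}
  B2:  IN={c*c}  OUT={}
  B3:  IN={}  OUT={}
  B4:  IN={}  OUT={}
  B5:  IN={}  OUT={}
  B6:  IN={}  OUT={}
  B7:  IN={}  OUT={}
  B8:  IN={}  OUT={}
  B9:  IN={}  OUT={b-c}

Merge at B1: IN[B1] = OUT[B0] = {}
Applying B1's transfer function to that IN value gives OUT[B1] (row B1 above).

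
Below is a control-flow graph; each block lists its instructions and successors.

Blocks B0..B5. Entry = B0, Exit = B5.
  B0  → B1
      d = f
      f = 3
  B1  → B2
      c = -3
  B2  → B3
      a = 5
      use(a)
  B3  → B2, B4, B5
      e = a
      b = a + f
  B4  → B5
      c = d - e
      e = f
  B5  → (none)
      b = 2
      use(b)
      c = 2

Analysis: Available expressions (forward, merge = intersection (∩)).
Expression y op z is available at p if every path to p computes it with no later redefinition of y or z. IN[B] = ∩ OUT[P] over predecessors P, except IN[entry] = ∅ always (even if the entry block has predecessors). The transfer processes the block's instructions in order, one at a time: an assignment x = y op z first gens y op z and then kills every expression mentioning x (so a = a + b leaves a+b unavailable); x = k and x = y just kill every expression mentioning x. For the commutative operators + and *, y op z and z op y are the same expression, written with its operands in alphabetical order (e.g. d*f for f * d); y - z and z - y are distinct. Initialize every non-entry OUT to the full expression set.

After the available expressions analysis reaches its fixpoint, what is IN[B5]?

Answer: {a+f}

Working:
Per-block solution:
  B0:   IN={}   OUT={}
  B1:   IN={}   OUT={}
  B2:   IN={}   OUT={}
  B3:   IN={}   OUT={a+f}
  B4:   IN={a+f}   OUT={a+f}
  B5:   IN={a+f}   OUT={a+f}

Merge at B5: IN[B5] = OUT[B3] ∩ OUT[B4] = {a+f}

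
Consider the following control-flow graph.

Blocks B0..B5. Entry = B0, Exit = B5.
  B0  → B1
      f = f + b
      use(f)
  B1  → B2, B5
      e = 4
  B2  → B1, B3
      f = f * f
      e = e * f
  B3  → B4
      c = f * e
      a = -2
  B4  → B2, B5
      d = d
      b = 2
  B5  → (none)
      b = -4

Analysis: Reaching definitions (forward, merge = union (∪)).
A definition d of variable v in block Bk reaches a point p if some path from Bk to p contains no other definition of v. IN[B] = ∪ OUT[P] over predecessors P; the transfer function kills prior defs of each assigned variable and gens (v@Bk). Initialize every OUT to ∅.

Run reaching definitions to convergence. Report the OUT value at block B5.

Per-block solution:
  B0:   IN={}   OUT={f@B0}
  B1:   IN={a@B3, b@B4, c@B3, d@B4, e@B2, f@B0, f@B2}   OUT={a@B3, b@B4, c@B3, d@B4, e@B1, f@B0, f@B2}
  B2:   IN={a@B3, b@B4, c@B3, d@B4, e@B1, e@B2, f@B0, f@B2}   OUT={a@B3, b@B4, c@B3, d@B4, e@B2, f@B2}
  B3:   IN={a@B3, b@B4, c@B3, d@B4, e@B2, f@B2}   OUT={a@B3, b@B4, c@B3, d@B4, e@B2, f@B2}
  B4:   IN={a@B3, b@B4, c@B3, d@B4, e@B2, f@B2}   OUT={a@B3, b@B4, c@B3, d@B4, e@B2, f@B2}
  B5:   IN={a@B3, b@B4, c@B3, d@B4, e@B1, e@B2, f@B0, f@B2}   OUT={a@B3, b@B5, c@B3, d@B4, e@B1, e@B2, f@B0, f@B2}

Merge at B5: IN[B5] = OUT[B1] ⊔ OUT[B4] = {a@B3, b@B4, c@B3, d@B4, e@B1, e@B2, f@B0, f@B2}
Applying B5's transfer function to that IN value gives OUT[B5] (row B5 above).

Answer: {a@B3, b@B5, c@B3, d@B4, e@B1, e@B2, f@B0, f@B2}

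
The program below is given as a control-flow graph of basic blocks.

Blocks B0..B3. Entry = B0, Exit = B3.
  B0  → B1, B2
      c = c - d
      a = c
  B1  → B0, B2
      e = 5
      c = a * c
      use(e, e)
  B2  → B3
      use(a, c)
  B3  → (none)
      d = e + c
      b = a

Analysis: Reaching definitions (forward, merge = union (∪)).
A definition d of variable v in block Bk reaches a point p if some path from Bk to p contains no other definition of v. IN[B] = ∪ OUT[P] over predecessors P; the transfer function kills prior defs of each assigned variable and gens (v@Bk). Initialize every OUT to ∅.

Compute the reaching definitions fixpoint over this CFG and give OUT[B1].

Answer: {a@B0, c@B1, e@B1}

Working:
Fixpoint table:
  B0:   IN={a@B0, c@B1, e@B1}   OUT={a@B0, c@B0, e@B1}
  B1:   IN={a@B0, c@B0, e@B1}   OUT={a@B0, c@B1, e@B1}
  B2:   IN={a@B0, c@B0, c@B1, e@B1}   OUT={a@B0, c@B0, c@B1, e@B1}
  B3:   IN={a@B0, c@B0, c@B1, e@B1}   OUT={a@B0, b@B3, c@B0, c@B1, d@B3, e@B1}

Merge at B1: IN[B1] = OUT[B0] = {a@B0, c@B0, e@B1}
Applying B1's transfer function to that IN value gives OUT[B1] (row B1 above).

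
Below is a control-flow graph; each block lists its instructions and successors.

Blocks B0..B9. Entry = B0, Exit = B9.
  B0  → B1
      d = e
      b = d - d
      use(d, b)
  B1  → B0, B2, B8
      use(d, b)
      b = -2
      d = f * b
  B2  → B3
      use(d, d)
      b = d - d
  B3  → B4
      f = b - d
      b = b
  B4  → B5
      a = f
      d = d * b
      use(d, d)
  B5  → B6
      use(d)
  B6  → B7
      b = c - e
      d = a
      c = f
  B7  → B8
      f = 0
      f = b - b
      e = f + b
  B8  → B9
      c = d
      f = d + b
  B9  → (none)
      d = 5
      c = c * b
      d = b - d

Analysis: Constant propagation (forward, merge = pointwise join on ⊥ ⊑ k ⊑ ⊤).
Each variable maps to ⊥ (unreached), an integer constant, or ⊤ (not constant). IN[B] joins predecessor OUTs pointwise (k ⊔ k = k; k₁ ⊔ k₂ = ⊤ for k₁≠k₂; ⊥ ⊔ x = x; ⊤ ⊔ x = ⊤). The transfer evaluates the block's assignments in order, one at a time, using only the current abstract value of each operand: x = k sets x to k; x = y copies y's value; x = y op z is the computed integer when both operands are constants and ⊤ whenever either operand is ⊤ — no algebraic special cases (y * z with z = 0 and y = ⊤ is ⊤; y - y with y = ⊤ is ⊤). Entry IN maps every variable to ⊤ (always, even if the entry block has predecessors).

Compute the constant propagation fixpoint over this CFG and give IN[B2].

Fixpoint table:
  B0:   IN=(all ⊤)   OUT=(all ⊤)
  B1:   IN=(all ⊤)   OUT={b:-2; rest ⊤}
  B2:   IN={b:-2; rest ⊤}   OUT=(all ⊤)
  B3:   IN=(all ⊤)   OUT=(all ⊤)
  B4:   IN=(all ⊤)   OUT=(all ⊤)
  B5:   IN=(all ⊤)   OUT=(all ⊤)
  B6:   IN=(all ⊤)   OUT=(all ⊤)
  B7:   IN=(all ⊤)   OUT=(all ⊤)
  B8:   IN=(all ⊤)   OUT=(all ⊤)
  B9:   IN=(all ⊤)   OUT=(all ⊤)

Merge at B2: IN[B2] = OUT[B1] = {a: ⊤, b: -2, c: ⊤, d: ⊤, e: ⊤, f: ⊤}

Answer: {a: ⊤, b: -2, c: ⊤, d: ⊤, e: ⊤, f: ⊤}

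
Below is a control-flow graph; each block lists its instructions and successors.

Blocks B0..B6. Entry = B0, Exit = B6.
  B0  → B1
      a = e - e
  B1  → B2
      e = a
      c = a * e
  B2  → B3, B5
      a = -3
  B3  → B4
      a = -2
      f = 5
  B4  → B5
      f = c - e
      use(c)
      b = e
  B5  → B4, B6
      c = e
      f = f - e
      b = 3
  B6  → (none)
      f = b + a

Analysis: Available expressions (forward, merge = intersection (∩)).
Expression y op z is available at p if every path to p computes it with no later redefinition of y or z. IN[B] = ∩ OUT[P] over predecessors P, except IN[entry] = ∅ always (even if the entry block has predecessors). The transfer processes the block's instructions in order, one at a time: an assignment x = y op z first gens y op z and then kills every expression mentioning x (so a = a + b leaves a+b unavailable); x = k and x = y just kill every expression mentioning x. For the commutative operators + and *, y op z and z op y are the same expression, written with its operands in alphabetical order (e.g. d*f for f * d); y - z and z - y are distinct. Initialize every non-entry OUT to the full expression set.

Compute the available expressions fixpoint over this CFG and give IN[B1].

Per-block solution:
  B0:   IN={}   OUT={e-e}
  B1:   IN={e-e}   OUT={a*e}
  B2:   IN={a*e}   OUT={}
  B3:   IN={}   OUT={}
  B4:   IN={}   OUT={c-e}
  B5:   IN={}   OUT={}
  B6:   IN={}   OUT={a+b}

Merge at B1: IN[B1] = OUT[B0] = {e-e}

Answer: {e-e}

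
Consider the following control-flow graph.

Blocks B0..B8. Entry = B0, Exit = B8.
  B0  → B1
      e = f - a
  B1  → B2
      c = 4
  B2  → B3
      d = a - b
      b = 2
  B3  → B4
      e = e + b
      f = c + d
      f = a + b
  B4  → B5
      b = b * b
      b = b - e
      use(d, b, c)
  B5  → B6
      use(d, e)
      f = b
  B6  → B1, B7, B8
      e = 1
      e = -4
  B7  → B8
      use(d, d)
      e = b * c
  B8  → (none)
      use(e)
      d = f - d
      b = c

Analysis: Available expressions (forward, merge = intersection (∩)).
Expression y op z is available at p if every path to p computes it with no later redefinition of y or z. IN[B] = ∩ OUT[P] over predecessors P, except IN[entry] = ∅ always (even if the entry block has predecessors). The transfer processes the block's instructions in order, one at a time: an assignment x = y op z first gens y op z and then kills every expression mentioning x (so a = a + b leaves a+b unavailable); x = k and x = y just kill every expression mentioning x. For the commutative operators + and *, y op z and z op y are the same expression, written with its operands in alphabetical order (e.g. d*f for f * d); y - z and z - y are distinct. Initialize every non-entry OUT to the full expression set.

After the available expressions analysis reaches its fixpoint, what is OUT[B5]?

Fixpoint table:
  B0:  IN={}  OUT={f-a}
  B1:  IN={}  OUT={}
  B2:  IN={}  OUT={}
  B3:  IN={}  OUT={a+b, c+d}
  B4:  IN={a+b, c+d}  OUT={c+d}
  B5:  IN={c+d}  OUT={c+d}
  B6:  IN={c+d}  OUT={c+d}
  B7:  IN={c+d}  OUT={b*c, c+d}
  B8:  IN={c+d}  OUT={}

Merge at B5: IN[B5] = OUT[B4] = {c+d}
Applying B5's transfer function to that IN value gives OUT[B5] (row B5 above).

Answer: {c+d}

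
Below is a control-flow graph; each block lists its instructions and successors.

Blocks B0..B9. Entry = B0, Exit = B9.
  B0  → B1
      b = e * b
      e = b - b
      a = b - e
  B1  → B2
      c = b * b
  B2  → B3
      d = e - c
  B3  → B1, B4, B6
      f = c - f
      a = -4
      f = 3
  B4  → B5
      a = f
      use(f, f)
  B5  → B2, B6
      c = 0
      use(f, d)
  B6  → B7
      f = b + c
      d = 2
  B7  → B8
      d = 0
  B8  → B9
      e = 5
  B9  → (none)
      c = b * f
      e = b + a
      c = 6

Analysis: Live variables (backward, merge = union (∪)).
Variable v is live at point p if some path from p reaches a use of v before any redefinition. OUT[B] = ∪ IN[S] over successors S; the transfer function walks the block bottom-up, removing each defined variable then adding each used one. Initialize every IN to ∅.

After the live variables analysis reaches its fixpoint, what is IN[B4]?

Per-block solution:
  B0:   IN={b, e, f}   OUT={b, e, f}
  B1:   IN={b, e, f}   OUT={b, c, e, f}
  B2:   IN={b, c, e, f}   OUT={b, c, d, e, f}
  B3:   IN={b, c, d, e, f}   OUT={a, b, c, d, e, f}
  B4:   IN={b, d, e, f}   OUT={a, b, d, e, f}
  B5:   IN={a, b, d, e, f}   OUT={a, b, c, e, f}
  B6:   IN={a, b, c}   OUT={a, b, f}
  B7:   IN={a, b, f}   OUT={a, b, f}
  B8:   IN={a, b, f}   OUT={a, b, f}
  B9:   IN={a, b, f}   OUT={}

Merge at B4: OUT[B4] = IN[B5] = {a, b, d, e, f}
Applying B4's transfer function to that OUT value gives IN[B4] (row B4 above).

Answer: {b, d, e, f}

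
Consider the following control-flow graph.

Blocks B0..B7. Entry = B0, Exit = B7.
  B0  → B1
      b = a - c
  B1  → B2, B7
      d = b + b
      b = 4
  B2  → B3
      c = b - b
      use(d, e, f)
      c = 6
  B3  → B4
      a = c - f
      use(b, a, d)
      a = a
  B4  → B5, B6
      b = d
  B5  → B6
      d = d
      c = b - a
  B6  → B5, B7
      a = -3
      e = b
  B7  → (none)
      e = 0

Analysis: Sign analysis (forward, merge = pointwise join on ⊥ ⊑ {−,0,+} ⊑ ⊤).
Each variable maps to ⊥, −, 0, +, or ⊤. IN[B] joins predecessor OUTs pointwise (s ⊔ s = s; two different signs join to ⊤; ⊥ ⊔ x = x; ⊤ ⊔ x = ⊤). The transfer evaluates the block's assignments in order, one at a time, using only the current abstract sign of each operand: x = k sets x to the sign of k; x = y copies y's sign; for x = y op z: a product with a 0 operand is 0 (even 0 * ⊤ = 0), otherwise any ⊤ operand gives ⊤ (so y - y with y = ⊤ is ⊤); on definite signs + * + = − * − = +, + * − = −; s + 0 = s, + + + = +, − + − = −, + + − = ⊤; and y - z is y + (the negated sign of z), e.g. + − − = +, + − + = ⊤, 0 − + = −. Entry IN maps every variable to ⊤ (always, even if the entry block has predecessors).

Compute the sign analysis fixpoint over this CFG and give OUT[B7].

Fixpoint table:
  B0:  IN=(all ⊤)  OUT=(all ⊤)
  B1:  IN=(all ⊤)  OUT={b:+; rest ⊤}
  B2:  IN={b:+; rest ⊤}  OUT={b:+, c:+; rest ⊤}
  B3:  IN={b:+, c:+; rest ⊤}  OUT={b:+, c:+; rest ⊤}
  B4:  IN={b:+, c:+; rest ⊤}  OUT={c:+; rest ⊤}
  B5:  IN=(all ⊤)  OUT=(all ⊤)
  B6:  IN=(all ⊤)  OUT={a:-; rest ⊤}
  B7:  IN=(all ⊤)  OUT={e:0; rest ⊤}

Merge at B7: IN[B7] = OUT[B1] ⊔ OUT[B6] = {a: ⊤, b: ⊤, c: ⊤, d: ⊤, e: ⊤, f: ⊤}
Applying B7's transfer function to that IN value gives OUT[B7] (row B7 above).

Answer: {a: ⊤, b: ⊤, c: ⊤, d: ⊤, e: 0, f: ⊤}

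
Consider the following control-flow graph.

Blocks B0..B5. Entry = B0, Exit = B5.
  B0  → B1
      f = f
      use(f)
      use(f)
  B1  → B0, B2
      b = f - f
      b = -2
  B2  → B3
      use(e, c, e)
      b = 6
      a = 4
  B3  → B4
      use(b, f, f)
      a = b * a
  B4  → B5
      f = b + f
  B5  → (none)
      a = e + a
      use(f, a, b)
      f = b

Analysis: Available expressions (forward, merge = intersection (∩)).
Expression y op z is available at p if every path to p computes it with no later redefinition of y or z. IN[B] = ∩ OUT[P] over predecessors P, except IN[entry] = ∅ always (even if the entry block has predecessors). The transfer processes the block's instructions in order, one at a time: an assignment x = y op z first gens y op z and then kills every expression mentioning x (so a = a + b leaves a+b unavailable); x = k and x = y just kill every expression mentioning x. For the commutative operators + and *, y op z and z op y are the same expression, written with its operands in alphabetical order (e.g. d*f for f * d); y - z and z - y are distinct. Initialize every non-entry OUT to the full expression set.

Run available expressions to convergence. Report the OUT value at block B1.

Per-block solution:
  B0:  IN={}  OUT={}
  B1:  IN={}  OUT={f-f}
  B2:  IN={f-f}  OUT={f-f}
  B3:  IN={f-f}  OUT={f-f}
  B4:  IN={f-f}  OUT={}
  B5:  IN={}  OUT={}

Merge at B1: IN[B1] = OUT[B0] = {}
Applying B1's transfer function to that IN value gives OUT[B1] (row B1 above).

Answer: {f-f}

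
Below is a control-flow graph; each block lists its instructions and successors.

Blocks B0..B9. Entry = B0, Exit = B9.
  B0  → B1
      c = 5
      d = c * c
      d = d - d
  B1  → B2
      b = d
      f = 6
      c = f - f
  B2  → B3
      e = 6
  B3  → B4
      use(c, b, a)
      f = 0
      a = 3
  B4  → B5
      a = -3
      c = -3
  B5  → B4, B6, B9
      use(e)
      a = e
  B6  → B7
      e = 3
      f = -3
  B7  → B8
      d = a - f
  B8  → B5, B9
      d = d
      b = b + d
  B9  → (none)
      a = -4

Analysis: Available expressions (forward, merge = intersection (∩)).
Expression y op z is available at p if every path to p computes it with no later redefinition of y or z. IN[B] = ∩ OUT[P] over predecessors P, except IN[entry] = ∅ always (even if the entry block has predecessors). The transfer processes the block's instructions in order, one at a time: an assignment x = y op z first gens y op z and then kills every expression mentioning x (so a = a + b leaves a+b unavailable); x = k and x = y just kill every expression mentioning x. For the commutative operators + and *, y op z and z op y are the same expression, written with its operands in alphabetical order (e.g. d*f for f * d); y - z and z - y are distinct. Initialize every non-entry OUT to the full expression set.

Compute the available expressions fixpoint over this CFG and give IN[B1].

Answer: {c*c}

Working:
Fixpoint table:
  B0: | IN={} | OUT={c*c}
  B1: | IN={c*c} | OUT={f-f}
  B2: | IN={f-f} | OUT={f-f}
  B3: | IN={f-f} | OUT={}
  B4: | IN={} | OUT={}
  B5: | IN={} | OUT={}
  B6: | IN={} | OUT={}
  B7: | IN={} | OUT={a-f}
  B8: | IN={a-f} | OUT={a-f}
  B9: | IN={} | OUT={}

Merge at B1: IN[B1] = OUT[B0] = {c*c}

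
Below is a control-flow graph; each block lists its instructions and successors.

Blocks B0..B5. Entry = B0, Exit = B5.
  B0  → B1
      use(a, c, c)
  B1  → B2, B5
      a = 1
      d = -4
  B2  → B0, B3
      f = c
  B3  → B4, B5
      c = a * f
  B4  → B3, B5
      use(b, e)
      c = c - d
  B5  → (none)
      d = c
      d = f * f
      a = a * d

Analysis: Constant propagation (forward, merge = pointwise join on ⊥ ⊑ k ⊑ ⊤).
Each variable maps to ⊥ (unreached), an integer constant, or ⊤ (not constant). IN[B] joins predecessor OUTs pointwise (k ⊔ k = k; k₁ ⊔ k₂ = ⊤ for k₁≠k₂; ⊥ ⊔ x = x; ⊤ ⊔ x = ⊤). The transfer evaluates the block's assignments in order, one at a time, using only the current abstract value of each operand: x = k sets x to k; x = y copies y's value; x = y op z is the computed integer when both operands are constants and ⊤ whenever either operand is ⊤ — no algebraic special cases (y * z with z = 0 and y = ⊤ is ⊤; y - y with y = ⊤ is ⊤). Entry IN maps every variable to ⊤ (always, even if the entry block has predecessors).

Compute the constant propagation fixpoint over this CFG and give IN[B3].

Answer: {a: 1, b: ⊤, c: ⊤, d: -4, e: ⊤, f: ⊤}

Trace:
Fixpoint table:
  B0:   IN=(all ⊤)   OUT=(all ⊤)
  B1:   IN=(all ⊤)   OUT={a:1, d:-4; rest ⊤}
  B2:   IN={a:1, d:-4; rest ⊤}   OUT={a:1, d:-4; rest ⊤}
  B3:   IN={a:1, d:-4; rest ⊤}   OUT={a:1, d:-4; rest ⊤}
  B4:   IN={a:1, d:-4; rest ⊤}   OUT={a:1, d:-4; rest ⊤}
  B5:   IN={a:1, d:-4; rest ⊤}   OUT=(all ⊤)

Merge at B3: IN[B3] = OUT[B2] ⊔ OUT[B4] = {a: 1, b: ⊤, c: ⊤, d: -4, e: ⊤, f: ⊤}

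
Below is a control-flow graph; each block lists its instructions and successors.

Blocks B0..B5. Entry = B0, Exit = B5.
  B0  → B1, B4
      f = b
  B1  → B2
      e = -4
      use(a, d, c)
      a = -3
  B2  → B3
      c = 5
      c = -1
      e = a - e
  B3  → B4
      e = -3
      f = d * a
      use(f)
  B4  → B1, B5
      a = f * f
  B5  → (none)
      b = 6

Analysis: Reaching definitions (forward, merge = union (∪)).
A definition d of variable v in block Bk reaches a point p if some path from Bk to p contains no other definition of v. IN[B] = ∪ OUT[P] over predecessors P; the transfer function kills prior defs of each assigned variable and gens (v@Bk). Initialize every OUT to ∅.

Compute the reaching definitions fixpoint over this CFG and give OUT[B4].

Answer: {a@B4, c@B2, e@B3, f@B0, f@B3}

Derivation:
Converged values:
  B0:  IN={}  OUT={f@B0}
  B1:  IN={a@B4, c@B2, e@B3, f@B0, f@B3}  OUT={a@B1, c@B2, e@B1, f@B0, f@B3}
  B2:  IN={a@B1, c@B2, e@B1, f@B0, f@B3}  OUT={a@B1, c@B2, e@B2, f@B0, f@B3}
  B3:  IN={a@B1, c@B2, e@B2, f@B0, f@B3}  OUT={a@B1, c@B2, e@B3, f@B3}
  B4:  IN={a@B1, c@B2, e@B3, f@B0, f@B3}  OUT={a@B4, c@B2, e@B3, f@B0, f@B3}
  B5:  IN={a@B4, c@B2, e@B3, f@B0, f@B3}  OUT={a@B4, b@B5, c@B2, e@B3, f@B0, f@B3}

Merge at B4: IN[B4] = OUT[B0] ⊔ OUT[B3] = {a@B1, c@B2, e@B3, f@B0, f@B3}
Applying B4's transfer function to that IN value gives OUT[B4] (row B4 above).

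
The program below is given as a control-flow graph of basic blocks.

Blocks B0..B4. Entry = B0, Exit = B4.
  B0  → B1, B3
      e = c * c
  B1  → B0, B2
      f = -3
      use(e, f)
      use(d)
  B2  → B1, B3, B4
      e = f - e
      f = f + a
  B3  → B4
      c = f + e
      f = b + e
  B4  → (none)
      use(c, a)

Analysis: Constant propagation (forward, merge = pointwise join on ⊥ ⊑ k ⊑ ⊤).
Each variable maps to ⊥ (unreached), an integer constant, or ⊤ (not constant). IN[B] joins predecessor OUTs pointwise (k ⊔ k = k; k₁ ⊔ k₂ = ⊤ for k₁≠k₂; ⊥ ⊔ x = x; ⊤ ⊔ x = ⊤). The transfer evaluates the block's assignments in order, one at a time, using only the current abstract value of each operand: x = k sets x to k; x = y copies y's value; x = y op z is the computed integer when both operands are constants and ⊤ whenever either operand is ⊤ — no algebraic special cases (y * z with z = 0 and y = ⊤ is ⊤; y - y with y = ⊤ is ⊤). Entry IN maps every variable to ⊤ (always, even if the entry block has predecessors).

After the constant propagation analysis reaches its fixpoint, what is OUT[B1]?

Converged values:
  B0: | IN=(all ⊤) | OUT=(all ⊤)
  B1: | IN=(all ⊤) | OUT={f:-3; rest ⊤}
  B2: | IN={f:-3; rest ⊤} | OUT=(all ⊤)
  B3: | IN=(all ⊤) | OUT=(all ⊤)
  B4: | IN=(all ⊤) | OUT=(all ⊤)

Merge at B1: IN[B1] = OUT[B0] ⊔ OUT[B2] = {a: ⊤, b: ⊤, c: ⊤, d: ⊤, e: ⊤, f: ⊤}
Applying B1's transfer function to that IN value gives OUT[B1] (row B1 above).

Answer: {a: ⊤, b: ⊤, c: ⊤, d: ⊤, e: ⊤, f: -3}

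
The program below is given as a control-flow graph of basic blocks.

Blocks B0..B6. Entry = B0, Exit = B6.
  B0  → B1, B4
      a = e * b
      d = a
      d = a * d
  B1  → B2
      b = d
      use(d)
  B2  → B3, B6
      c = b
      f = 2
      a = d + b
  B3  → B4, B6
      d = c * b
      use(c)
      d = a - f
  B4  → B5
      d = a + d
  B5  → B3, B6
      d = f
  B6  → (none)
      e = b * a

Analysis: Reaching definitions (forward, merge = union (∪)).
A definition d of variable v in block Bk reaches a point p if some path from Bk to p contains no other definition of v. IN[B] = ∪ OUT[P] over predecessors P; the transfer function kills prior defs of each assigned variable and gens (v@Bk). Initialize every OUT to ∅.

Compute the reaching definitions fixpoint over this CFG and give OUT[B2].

Fixpoint table:
  B0: | IN={} | OUT={a@B0, d@B0}
  B1: | IN={a@B0, d@B0} | OUT={a@B0, b@B1, d@B0}
  B2: | IN={a@B0, b@B1, d@B0} | OUT={a@B2, b@B1, c@B2, d@B0, f@B2}
  B3: | IN={a@B0, a@B2, b@B1, c@B2, d@B0, d@B5, f@B2} | OUT={a@B0, a@B2, b@B1, c@B2, d@B3, f@B2}
  B4: | IN={a@B0, a@B2, b@B1, c@B2, d@B0, d@B3, f@B2} | OUT={a@B0, a@B2, b@B1, c@B2, d@B4, f@B2}
  B5: | IN={a@B0, a@B2, b@B1, c@B2, d@B4, f@B2} | OUT={a@B0, a@B2, b@B1, c@B2, d@B5, f@B2}
  B6: | IN={a@B0, a@B2, b@B1, c@B2, d@B0, d@B3, d@B5, f@B2} | OUT={a@B0, a@B2, b@B1, c@B2, d@B0, d@B3, d@B5, e@B6, f@B2}

Merge at B2: IN[B2] = OUT[B1] = {a@B0, b@B1, d@B0}
Applying B2's transfer function to that IN value gives OUT[B2] (row B2 above).

Answer: {a@B2, b@B1, c@B2, d@B0, f@B2}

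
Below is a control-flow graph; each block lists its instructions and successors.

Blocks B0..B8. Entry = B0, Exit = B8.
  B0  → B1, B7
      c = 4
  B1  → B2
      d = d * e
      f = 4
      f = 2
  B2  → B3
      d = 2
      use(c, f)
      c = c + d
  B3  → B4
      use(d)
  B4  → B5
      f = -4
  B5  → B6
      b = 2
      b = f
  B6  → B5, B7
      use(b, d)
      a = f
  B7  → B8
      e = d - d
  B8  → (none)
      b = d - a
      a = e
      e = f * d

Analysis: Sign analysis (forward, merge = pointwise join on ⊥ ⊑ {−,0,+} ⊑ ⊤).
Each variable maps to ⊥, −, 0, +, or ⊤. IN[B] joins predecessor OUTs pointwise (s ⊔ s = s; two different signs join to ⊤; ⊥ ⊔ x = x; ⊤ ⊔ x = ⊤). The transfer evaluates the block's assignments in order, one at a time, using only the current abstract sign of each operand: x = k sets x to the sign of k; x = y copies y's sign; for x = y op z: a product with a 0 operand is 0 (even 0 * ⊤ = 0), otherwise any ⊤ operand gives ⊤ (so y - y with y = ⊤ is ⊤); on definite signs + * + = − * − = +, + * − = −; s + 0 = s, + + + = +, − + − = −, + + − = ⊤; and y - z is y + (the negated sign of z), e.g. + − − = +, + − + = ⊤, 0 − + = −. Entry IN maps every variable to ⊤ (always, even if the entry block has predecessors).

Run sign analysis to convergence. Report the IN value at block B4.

Answer: {a: ⊤, b: ⊤, c: +, d: +, e: ⊤, f: +}

Trace:
Per-block solution:
  B0:  IN=(all ⊤)  OUT={c:+; rest ⊤}
  B1:  IN={c:+; rest ⊤}  OUT={c:+, f:+; rest ⊤}
  B2:  IN={c:+, f:+; rest ⊤}  OUT={c:+, d:+, f:+; rest ⊤}
  B3:  IN={c:+, d:+, f:+; rest ⊤}  OUT={c:+, d:+, f:+; rest ⊤}
  B4:  IN={c:+, d:+, f:+; rest ⊤}  OUT={c:+, d:+, f:-; rest ⊤}
  B5:  IN={c:+, d:+, f:-; rest ⊤}  OUT={b:-, c:+, d:+, f:-; rest ⊤}
  B6:  IN={b:-, c:+, d:+, f:-; rest ⊤}  OUT={a:-, b:-, c:+, d:+, f:-; rest ⊤}
  B7:  IN={c:+; rest ⊤}  OUT={c:+; rest ⊤}
  B8:  IN={c:+; rest ⊤}  OUT={c:+; rest ⊤}

Merge at B4: IN[B4] = OUT[B3] = {a: ⊤, b: ⊤, c: +, d: +, e: ⊤, f: +}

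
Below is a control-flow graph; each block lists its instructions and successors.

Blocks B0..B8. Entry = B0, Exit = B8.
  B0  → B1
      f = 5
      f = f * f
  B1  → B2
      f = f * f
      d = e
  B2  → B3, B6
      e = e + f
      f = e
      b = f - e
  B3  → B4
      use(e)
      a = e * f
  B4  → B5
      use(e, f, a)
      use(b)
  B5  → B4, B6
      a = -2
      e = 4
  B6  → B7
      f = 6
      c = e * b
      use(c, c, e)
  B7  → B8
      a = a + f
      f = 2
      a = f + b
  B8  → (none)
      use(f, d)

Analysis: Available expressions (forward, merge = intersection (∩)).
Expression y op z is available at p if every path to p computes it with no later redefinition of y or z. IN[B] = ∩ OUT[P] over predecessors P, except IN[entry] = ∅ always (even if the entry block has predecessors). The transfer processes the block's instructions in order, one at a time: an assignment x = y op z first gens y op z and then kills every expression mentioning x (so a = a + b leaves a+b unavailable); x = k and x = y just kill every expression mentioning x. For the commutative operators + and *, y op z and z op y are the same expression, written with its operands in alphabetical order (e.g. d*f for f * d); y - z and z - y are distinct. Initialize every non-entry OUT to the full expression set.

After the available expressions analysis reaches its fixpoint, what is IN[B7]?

Answer: {b*e}

Derivation:
Per-block solution:
  B0:  IN={}  OUT={}
  B1:  IN={}  OUT={}
  B2:  IN={}  OUT={f-e}
  B3:  IN={f-e}  OUT={e*f, f-e}
  B4:  IN={}  OUT={}
  B5:  IN={}  OUT={}
  B6:  IN={}  OUT={b*e}
  B7:  IN={b*e}  OUT={b*e, b+f}
  B8:  IN={b*e, b+f}  OUT={b*e, b+f}

Merge at B7: IN[B7] = OUT[B6] = {b*e}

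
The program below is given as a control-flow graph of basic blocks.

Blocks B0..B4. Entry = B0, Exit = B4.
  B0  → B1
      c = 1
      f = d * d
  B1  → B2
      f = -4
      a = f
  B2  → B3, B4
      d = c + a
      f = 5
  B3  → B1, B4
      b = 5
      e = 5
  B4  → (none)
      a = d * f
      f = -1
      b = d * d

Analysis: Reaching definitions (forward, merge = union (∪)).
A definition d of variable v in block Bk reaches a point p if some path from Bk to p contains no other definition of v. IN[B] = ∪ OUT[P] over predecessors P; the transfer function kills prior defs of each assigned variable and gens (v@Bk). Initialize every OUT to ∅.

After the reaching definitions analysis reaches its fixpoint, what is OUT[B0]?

Converged values:
  B0:   IN={}   OUT={c@B0, f@B0}
  B1:   IN={a@B1, b@B3, c@B0, d@B2, e@B3, f@B0, f@B2}   OUT={a@B1, b@B3, c@B0, d@B2, e@B3, f@B1}
  B2:   IN={a@B1, b@B3, c@B0, d@B2, e@B3, f@B1}   OUT={a@B1, b@B3, c@B0, d@B2, e@B3, f@B2}
  B3:   IN={a@B1, b@B3, c@B0, d@B2, e@B3, f@B2}   OUT={a@B1, b@B3, c@B0, d@B2, e@B3, f@B2}
  B4:   IN={a@B1, b@B3, c@B0, d@B2, e@B3, f@B2}   OUT={a@B4, b@B4, c@B0, d@B2, e@B3, f@B4}

B0 is the boundary node: IN[B0] = {}
Applying B0's transfer function to that IN value gives OUT[B0] (row B0 above).

Answer: {c@B0, f@B0}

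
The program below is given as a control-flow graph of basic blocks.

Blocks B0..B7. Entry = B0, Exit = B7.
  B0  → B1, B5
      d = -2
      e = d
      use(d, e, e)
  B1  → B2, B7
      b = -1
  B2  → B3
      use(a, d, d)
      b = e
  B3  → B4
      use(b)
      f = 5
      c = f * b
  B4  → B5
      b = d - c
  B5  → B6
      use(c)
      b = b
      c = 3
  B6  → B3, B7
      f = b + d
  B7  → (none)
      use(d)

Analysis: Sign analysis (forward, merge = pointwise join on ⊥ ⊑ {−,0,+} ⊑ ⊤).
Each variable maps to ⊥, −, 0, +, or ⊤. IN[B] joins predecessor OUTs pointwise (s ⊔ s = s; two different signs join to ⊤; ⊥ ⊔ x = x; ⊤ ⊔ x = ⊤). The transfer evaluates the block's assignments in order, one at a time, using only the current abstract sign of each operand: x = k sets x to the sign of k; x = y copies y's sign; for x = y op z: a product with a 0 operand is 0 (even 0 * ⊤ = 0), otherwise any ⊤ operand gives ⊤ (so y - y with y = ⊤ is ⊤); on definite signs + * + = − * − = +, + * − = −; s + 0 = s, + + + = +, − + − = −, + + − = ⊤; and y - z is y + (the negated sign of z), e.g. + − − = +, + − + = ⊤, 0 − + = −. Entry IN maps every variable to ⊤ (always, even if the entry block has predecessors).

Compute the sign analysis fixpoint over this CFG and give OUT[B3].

Answer: {a: ⊤, b: ⊤, c: ⊤, d: -, e: -, f: +}

Working:
Fixpoint table:
  B0:  IN=(all ⊤)  OUT={d:-, e:-; rest ⊤}
  B1:  IN={d:-, e:-; rest ⊤}  OUT={b:-, d:-, e:-; rest ⊤}
  B2:  IN={b:-, d:-, e:-; rest ⊤}  OUT={b:-, d:-, e:-; rest ⊤}
  B3:  IN={d:-, e:-; rest ⊤}  OUT={d:-, e:-, f:+; rest ⊤}
  B4:  IN={d:-, e:-, f:+; rest ⊤}  OUT={d:-, e:-, f:+; rest ⊤}
  B5:  IN={d:-, e:-; rest ⊤}  OUT={c:+, d:-, e:-; rest ⊤}
  B6:  IN={c:+, d:-, e:-; rest ⊤}  OUT={c:+, d:-, e:-; rest ⊤}
  B7:  IN={d:-, e:-; rest ⊤}  OUT={d:-, e:-; rest ⊤}

Merge at B3: IN[B3] = OUT[B2] ⊔ OUT[B6] = {a: ⊤, b: ⊤, c: ⊤, d: -, e: -, f: ⊤}
Applying B3's transfer function to that IN value gives OUT[B3] (row B3 above).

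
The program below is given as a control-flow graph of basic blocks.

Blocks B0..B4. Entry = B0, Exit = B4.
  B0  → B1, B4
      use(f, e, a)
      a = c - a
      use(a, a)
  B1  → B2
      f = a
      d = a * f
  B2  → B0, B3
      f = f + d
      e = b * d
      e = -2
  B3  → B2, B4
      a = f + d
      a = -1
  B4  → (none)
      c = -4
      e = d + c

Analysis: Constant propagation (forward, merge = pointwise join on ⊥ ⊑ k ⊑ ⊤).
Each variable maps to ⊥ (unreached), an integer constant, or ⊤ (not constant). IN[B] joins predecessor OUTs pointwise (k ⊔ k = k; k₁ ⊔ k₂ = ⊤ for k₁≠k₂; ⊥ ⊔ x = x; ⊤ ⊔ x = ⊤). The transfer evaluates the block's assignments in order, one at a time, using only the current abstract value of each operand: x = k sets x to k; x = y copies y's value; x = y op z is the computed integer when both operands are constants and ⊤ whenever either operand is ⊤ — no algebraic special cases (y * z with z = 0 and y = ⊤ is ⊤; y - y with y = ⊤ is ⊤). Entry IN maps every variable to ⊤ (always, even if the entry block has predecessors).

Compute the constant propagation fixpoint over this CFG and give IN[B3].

Answer: {a: ⊤, b: ⊤, c: ⊤, d: ⊤, e: -2, f: ⊤}

Derivation:
Fixpoint table:
  B0: | IN=(all ⊤) | OUT=(all ⊤)
  B1: | IN=(all ⊤) | OUT=(all ⊤)
  B2: | IN=(all ⊤) | OUT={e:-2; rest ⊤}
  B3: | IN={e:-2; rest ⊤} | OUT={a:-1, e:-2; rest ⊤}
  B4: | IN=(all ⊤) | OUT={c:-4; rest ⊤}

Merge at B3: IN[B3] = OUT[B2] = {a: ⊤, b: ⊤, c: ⊤, d: ⊤, e: -2, f: ⊤}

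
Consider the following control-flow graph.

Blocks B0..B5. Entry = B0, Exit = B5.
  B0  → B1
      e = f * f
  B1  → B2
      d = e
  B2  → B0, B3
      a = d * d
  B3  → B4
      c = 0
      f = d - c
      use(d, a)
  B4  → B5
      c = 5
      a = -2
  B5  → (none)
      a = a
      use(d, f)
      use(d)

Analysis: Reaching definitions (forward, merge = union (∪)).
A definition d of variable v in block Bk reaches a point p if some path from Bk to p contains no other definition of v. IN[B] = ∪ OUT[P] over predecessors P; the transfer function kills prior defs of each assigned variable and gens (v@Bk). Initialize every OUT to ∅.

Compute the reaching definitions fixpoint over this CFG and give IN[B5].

Answer: {a@B4, c@B4, d@B1, e@B0, f@B3}

Trace:
Per-block solution:
  B0:   IN={a@B2, d@B1, e@B0}   OUT={a@B2, d@B1, e@B0}
  B1:   IN={a@B2, d@B1, e@B0}   OUT={a@B2, d@B1, e@B0}
  B2:   IN={a@B2, d@B1, e@B0}   OUT={a@B2, d@B1, e@B0}
  B3:   IN={a@B2, d@B1, e@B0}   OUT={a@B2, c@B3, d@B1, e@B0, f@B3}
  B4:   IN={a@B2, c@B3, d@B1, e@B0, f@B3}   OUT={a@B4, c@B4, d@B1, e@B0, f@B3}
  B5:   IN={a@B4, c@B4, d@B1, e@B0, f@B3}   OUT={a@B5, c@B4, d@B1, e@B0, f@B3}

Merge at B5: IN[B5] = OUT[B4] = {a@B4, c@B4, d@B1, e@B0, f@B3}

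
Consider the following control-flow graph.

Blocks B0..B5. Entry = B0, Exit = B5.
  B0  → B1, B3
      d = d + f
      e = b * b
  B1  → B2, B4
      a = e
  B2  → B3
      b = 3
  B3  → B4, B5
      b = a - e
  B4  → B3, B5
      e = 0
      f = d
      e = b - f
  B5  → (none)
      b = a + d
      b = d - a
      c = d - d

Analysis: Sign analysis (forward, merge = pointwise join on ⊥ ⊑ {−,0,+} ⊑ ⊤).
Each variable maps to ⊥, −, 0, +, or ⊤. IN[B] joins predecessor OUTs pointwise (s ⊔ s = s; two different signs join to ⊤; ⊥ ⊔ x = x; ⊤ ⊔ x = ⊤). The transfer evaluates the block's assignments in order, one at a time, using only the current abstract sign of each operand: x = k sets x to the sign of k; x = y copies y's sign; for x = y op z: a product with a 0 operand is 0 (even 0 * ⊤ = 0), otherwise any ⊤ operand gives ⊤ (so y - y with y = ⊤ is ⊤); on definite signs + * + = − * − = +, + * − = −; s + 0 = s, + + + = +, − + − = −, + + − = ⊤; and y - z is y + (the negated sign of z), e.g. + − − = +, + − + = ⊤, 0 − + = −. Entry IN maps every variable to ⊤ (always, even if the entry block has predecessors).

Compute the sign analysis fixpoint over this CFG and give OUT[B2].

Answer: {a: ⊤, b: +, c: ⊤, d: ⊤, e: ⊤, f: ⊤}

Working:
Per-block solution:
  B0: | IN=(all ⊤) | OUT=(all ⊤)
  B1: | IN=(all ⊤) | OUT=(all ⊤)
  B2: | IN=(all ⊤) | OUT={b:+; rest ⊤}
  B3: | IN=(all ⊤) | OUT=(all ⊤)
  B4: | IN=(all ⊤) | OUT=(all ⊤)
  B5: | IN=(all ⊤) | OUT=(all ⊤)

Merge at B2: IN[B2] = OUT[B1] = {a: ⊤, b: ⊤, c: ⊤, d: ⊤, e: ⊤, f: ⊤}
Applying B2's transfer function to that IN value gives OUT[B2] (row B2 above).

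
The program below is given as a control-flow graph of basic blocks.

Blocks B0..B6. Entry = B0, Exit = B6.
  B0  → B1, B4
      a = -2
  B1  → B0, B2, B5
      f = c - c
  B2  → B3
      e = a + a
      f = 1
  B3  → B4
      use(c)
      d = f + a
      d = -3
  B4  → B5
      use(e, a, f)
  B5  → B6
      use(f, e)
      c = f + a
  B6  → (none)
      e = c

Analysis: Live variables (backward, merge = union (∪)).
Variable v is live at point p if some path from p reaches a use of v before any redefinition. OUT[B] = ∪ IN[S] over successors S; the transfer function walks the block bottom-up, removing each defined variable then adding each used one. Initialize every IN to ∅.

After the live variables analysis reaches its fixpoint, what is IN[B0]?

Answer: {c, e, f}

Derivation:
Converged values:
  B0:   IN={c, e, f}   OUT={a, c, e, f}
  B1:   IN={a, c, e}   OUT={a, c, e, f}
  B2:   IN={a, c}   OUT={a, c, e, f}
  B3:   IN={a, c, e, f}   OUT={a, e, f}
  B4:   IN={a, e, f}   OUT={a, e, f}
  B5:   IN={a, e, f}   OUT={c}
  B6:   IN={c}   OUT={}

Merge at B0: OUT[B0] = IN[B1] ⊔ IN[B4] = {a, c, e, f}
Applying B0's transfer function to that OUT value gives IN[B0] (row B0 above).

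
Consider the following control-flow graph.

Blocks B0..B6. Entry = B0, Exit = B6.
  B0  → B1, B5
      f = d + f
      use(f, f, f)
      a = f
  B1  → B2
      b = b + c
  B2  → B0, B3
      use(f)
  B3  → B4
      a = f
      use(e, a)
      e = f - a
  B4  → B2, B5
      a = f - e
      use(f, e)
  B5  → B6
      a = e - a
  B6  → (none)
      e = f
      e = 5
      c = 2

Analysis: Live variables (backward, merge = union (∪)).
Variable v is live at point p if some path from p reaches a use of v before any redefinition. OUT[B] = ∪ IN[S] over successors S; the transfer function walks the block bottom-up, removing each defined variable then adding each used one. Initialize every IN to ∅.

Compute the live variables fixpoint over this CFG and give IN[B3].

Answer: {b, c, d, e, f}

Working:
Converged values:
  B0: | IN={b, c, d, e, f} | OUT={a, b, c, d, e, f}
  B1: | IN={b, c, d, e, f} | OUT={b, c, d, e, f}
  B2: | IN={b, c, d, e, f} | OUT={b, c, d, e, f}
  B3: | IN={b, c, d, e, f} | OUT={b, c, d, e, f}
  B4: | IN={b, c, d, e, f} | OUT={a, b, c, d, e, f}
  B5: | IN={a, e, f} | OUT={f}
  B6: | IN={f} | OUT={}

Merge at B3: OUT[B3] = IN[B4] = {b, c, d, e, f}
Applying B3's transfer function to that OUT value gives IN[B3] (row B3 above).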